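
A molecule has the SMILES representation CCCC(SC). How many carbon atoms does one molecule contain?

Atom tally by fragment:
  CH3 → C:1 H:3
  CH2 → C:1 H:2
  CH2 → C:1 H:2
  CH2SCH3 → C:2 H:5 S:1
Element totals:
  C: 5
  H: 12
  S: 1

5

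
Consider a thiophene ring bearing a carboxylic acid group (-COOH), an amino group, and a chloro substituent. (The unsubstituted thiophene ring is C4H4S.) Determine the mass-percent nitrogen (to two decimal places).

Atom tally by fragment:
  thiophene ring core → C:4 H:4 S:1
  (− 3 ring H displaced by substituents)
  + COOH → C:1 H:1 O:2
  + NH2 → N:1 H:2
  + Cl → Cl:1
Element totals:
  C: 5
  H: 4
  Cl: 1
  N: 1
  O: 2
  S: 1
Molecular formula: C5H4ClNO2S.
Molar mass = 177.602 g/mol.
Mass from N: 1 × 14.007 = 14.007 g/mol.
%N = 14.007 / 177.602 × 100 = 7.89%.

7.89%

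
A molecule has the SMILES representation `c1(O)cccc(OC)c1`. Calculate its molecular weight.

124.14 g/mol

Atom tally by fragment:
  benzene ring core → C:6 H:6
  (− 2 ring H displaced by substituents)
  + OH → O:1 H:1
  + OCH3 → C:1 H:3 O:1
Element totals:
  C: 7
  H: 8
  O: 2
Molecular formula: C7H8O2.
  M = 7(12.011) + 8(1.008) + 2(15.999)
    = 84.077 + 8.064 + 31.998 = 124.139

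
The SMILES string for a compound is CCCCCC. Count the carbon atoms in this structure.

6

Atom tally by fragment:
  CH3 → C:1 H:3
  CH2 → C:1 H:2
  CH2 → C:1 H:2
  CH2 → C:1 H:2
  CH2 → C:1 H:2
  CH3 → C:1 H:3
Element totals:
  C: 6
  H: 14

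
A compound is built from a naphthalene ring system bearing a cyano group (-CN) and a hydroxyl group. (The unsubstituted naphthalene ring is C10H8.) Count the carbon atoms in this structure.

11

Atom tally by fragment:
  naphthalene ring system core → C:10 H:8
  (− 2 ring H displaced by substituents)
  + CN → C:1 N:1
  + OH → O:1 H:1
Element totals:
  C: 11
  H: 7
  N: 1
  O: 1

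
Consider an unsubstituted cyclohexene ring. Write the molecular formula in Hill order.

Atom tally by fragment:
  cyclohexene ring core → C:6 H:10
Element totals:
  C: 6
  H: 10

C6H10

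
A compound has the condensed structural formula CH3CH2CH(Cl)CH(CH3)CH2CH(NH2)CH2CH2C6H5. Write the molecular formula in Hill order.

Element totals:
  C: 15
  H: 24
  Cl: 1
  N: 1

C15H24ClN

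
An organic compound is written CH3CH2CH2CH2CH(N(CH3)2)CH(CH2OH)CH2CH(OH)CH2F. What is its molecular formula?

Element totals:
  C: 12
  H: 26
  F: 1
  N: 1
  O: 2

C12H26FNO2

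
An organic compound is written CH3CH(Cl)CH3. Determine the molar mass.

78.54 g/mol

Atom tally by fragment:
  CH3 → C:1 H:3
  CH(Cl) → C:1 H:1 Cl:1
  CH3 → C:1 H:3
Element totals:
  C: 3
  H: 7
  Cl: 1
Molecular formula: C3H7Cl.
  M = 3(12.011) + 7(1.008) + 35.45
    = 36.033 + 7.056 + 35.450 = 78.539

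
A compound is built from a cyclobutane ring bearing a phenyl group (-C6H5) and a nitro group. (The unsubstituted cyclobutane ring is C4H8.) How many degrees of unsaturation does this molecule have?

6

Atom tally by fragment:
  cyclobutane ring core → C:4 H:8
  (− 2 ring H displaced by substituents)
  + C6H5 → C:6 H:5
  + NO2 → N:1 O:2
Element totals:
  C: 10
  H: 11
  N: 1
  O: 2
Molecular formula: C10H11NO2.
DoU = (2C + 2 + N − H − X) / 2 = (2·10 + 2 + 1 − 11 − 0) / 2 = 6.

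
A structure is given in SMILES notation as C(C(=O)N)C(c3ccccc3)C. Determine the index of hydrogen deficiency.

Atom tally by fragment:
  H2NOCCH2 → C:2 H:4 O:1 N:1
  CH(C6H5) → C:7 H:6
  CH3 → C:1 H:3
Element totals:
  C: 10
  H: 13
  N: 1
  O: 1
Molecular formula: C10H13NO.
DoU = (2C + 2 + N − H − X) / 2 = (2·10 + 2 + 1 − 13 − 0) / 2 = 5.

5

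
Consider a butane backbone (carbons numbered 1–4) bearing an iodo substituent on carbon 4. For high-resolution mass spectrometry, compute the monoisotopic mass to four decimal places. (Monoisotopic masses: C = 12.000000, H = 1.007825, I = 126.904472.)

183.9749

Atom tally by fragment:
  CH3 → C:1 H:3
  CH2 → C:1 H:2
  CH2 → C:1 H:2
  CH2I → C:1 H:2 I:1
Element totals:
  C: 4
  H: 9
  I: 1
Molecular formula: C4H9I.
  M = 4(12.0) + 9(1.007825) + 126.904472
    = 48.000000 + 9.070425 + 126.904472 = 183.974897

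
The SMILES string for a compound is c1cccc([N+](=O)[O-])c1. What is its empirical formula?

C6H5NO2

Atom tally by fragment:
  benzene ring core → C:6 H:6
  (− 1 ring H displaced by substituents)
  + NO2 → N:1 O:2
Element totals:
  C: 6
  H: 5
  N: 1
  O: 2
Molecular formula: C6H5NO2.
gcd of subscripts (6, 5, 1, 2) = 1, so the empirical formula equals the molecular formula.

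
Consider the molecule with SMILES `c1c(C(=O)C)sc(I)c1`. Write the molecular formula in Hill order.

Atom tally by fragment:
  thiophene ring core → C:4 H:4 S:1
  (− 2 ring H displaced by substituents)
  + COCH3 → C:2 H:3 O:1
  + I → I:1
Element totals:
  C: 6
  H: 5
  I: 1
  O: 1
  S: 1

C6H5IOS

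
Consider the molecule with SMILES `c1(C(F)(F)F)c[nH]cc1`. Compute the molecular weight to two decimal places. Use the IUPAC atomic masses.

Atom tally by fragment:
  pyrrole ring core → C:4 H:5 N:1
  (− 1 ring H displaced by substituents)
  + CF3 → C:1 F:3
Element totals:
  C: 5
  H: 4
  F: 3
  N: 1
Molecular formula: C5H4F3N.
  M = 5(12.011) + 4(1.008) + 3(18.998) + 14.007
    = 60.055 + 4.032 + 56.994 + 14.007 = 135.088

135.09 g/mol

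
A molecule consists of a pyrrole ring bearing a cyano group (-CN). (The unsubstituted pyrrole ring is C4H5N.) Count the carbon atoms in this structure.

5

Atom tally by fragment:
  pyrrole ring core → C:4 H:5 N:1
  (− 1 ring H displaced by substituents)
  + CN → C:1 N:1
Element totals:
  C: 5
  H: 4
  N: 2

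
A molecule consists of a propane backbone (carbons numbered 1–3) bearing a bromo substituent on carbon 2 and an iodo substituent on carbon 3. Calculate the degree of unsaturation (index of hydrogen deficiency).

0

Atom tally by fragment:
  CH3 → C:1 H:3
  CH(Br) → C:1 H:1 Br:1
  CH2I → C:1 H:2 I:1
Element totals:
  C: 3
  H: 6
  Br: 1
  I: 1
Molecular formula: C3H6BrI.
DoU = (2C + 2 + N − H − X) / 2 = (2·3 + 2 + 0 − 6 − 2) / 2 = 0.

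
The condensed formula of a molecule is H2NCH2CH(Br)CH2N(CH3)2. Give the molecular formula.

C5H13BrN2

Atom tally by fragment:
  H2NCH2 → C:1 H:4 N:1
  CH(Br) → C:1 H:1 Br:1
  CH2N(CH3)2 → C:3 H:8 N:1
Element totals:
  C: 5
  H: 13
  Br: 1
  N: 2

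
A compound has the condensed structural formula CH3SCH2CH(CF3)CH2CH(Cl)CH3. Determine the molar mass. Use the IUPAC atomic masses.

Element totals:
  C: 7
  H: 12
  Cl: 1
  F: 3
  S: 1
Molecular formula: C7H12ClF3S.
  M = 7(12.011) + 12(1.008) + 35.45 + 3(18.998) + 32.06
    = 84.077 + 12.096 + 35.450 + 56.994 + 32.060 = 220.677

220.68 g/mol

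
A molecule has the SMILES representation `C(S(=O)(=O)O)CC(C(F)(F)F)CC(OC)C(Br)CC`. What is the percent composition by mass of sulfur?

Atom tally by fragment:
  HO3SCH2 → C:1 H:3 S:1 O:3
  CH2 → C:1 H:2
  CH(CF3) → C:2 H:1 F:3
  CH2 → C:1 H:2
  CH(OCH3) → C:2 H:4 O:1
  CH(Br) → C:1 H:1 Br:1
  CH2 → C:1 H:2
  CH3 → C:1 H:3
Element totals:
  C: 10
  H: 18
  Br: 1
  F: 3
  O: 4
  S: 1
Molecular formula: C10H18BrF3O4S.
Molar mass = 371.208 g/mol.
Mass from S: 1 × 32.06 = 32.060 g/mol.
%S = 32.060 / 371.208 × 100 = 8.64%.

8.64%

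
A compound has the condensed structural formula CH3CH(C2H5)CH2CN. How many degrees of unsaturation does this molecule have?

Element totals:
  C: 6
  H: 11
  N: 1
Molecular formula: C6H11N.
DoU = (2C + 2 + N − H − X) / 2 = (2·6 + 2 + 1 − 11 − 0) / 2 = 2.

2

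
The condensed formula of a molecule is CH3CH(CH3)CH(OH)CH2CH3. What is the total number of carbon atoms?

Atom tally by fragment:
  CH3 → C:1 H:3
  CH(CH3) → C:2 H:4
  CH(OH) → C:1 H:2 O:1
  CH2 → C:1 H:2
  CH3 → C:1 H:3
Element totals:
  C: 6
  H: 14
  O: 1

6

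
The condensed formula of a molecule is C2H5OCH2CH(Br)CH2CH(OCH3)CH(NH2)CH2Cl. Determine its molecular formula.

Atom tally by fragment:
  C2H5OCH2 → C:3 H:7 O:1
  CH(Br) → C:1 H:1 Br:1
  CH2 → C:1 H:2
  CH(OCH3) → C:2 H:4 O:1
  CH(NH2) → C:1 H:3 N:1
  CH2Cl → C:1 H:2 Cl:1
Element totals:
  C: 9
  H: 19
  Br: 1
  Cl: 1
  N: 1
  O: 2

C9H19BrClNO2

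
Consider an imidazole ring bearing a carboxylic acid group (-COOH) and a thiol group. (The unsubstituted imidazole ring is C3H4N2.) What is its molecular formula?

C4H4N2O2S

Atom tally by fragment:
  imidazole ring core → C:3 H:4 N:2
  (− 2 ring H displaced by substituents)
  + COOH → C:1 H:1 O:2
  + SH → S:1 H:1
Element totals:
  C: 4
  H: 4
  N: 2
  O: 2
  S: 1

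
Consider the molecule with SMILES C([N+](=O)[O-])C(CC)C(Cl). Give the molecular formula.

C5H10ClNO2

Atom tally by fragment:
  O2NCH2 → C:1 H:2 N:1 O:2
  CH(C2H5) → C:3 H:6
  CH2Cl → C:1 H:2 Cl:1
Element totals:
  C: 5
  H: 10
  Cl: 1
  N: 1
  O: 2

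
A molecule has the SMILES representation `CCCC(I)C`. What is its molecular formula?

C5H11I

Atom tally by fragment:
  CH3 → C:1 H:3
  CH2 → C:1 H:2
  CH2 → C:1 H:2
  CH(I) → C:1 H:1 I:1
  CH3 → C:1 H:3
Element totals:
  C: 5
  H: 11
  I: 1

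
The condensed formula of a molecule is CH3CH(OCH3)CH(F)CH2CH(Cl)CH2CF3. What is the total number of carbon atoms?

8

Atom tally by fragment:
  CH3 → C:1 H:3
  CH(OCH3) → C:2 H:4 O:1
  CH(F) → C:1 H:1 F:1
  CH2 → C:1 H:2
  CH(Cl) → C:1 H:1 Cl:1
  CH2CF3 → C:2 H:2 F:3
Element totals:
  C: 8
  H: 13
  Cl: 1
  F: 4
  O: 1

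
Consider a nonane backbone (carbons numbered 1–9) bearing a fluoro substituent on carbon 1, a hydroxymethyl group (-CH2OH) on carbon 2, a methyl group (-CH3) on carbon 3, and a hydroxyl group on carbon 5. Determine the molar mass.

Atom tally by fragment:
  FCH2 → C:1 H:2 F:1
  CH(CH2OH) → C:2 H:4 O:1
  CH(CH3) → C:2 H:4
  CH2 → C:1 H:2
  CH(OH) → C:1 H:2 O:1
  CH2 → C:1 H:2
  CH2 → C:1 H:2
  CH2 → C:1 H:2
  CH3 → C:1 H:3
Element totals:
  C: 11
  H: 23
  F: 1
  O: 2
Molecular formula: C11H23FO2.
  M = 11(12.011) + 23(1.008) + 18.998 + 2(15.999)
    = 132.121 + 23.184 + 18.998 + 31.998 = 206.301

206.30 g/mol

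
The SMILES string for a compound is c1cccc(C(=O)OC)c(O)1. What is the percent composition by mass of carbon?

63.15%

Atom tally by fragment:
  benzene ring core → C:6 H:6
  (− 2 ring H displaced by substituents)
  + COOCH3 → C:2 H:3 O:2
  + OH → O:1 H:1
Element totals:
  C: 8
  H: 8
  O: 3
Molecular formula: C8H8O3.
Molar mass = 152.149 g/mol.
Mass from C: 8 × 12.011 = 96.088 g/mol.
%C = 96.088 / 152.149 × 100 = 63.15%.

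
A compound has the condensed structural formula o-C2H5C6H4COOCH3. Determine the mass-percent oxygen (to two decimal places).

19.49%

Element totals:
  C: 10
  H: 12
  O: 2
Molecular formula: C10H12O2.
Molar mass = 164.204 g/mol.
Mass from O: 2 × 15.999 = 31.998 g/mol.
%O = 31.998 / 164.204 × 100 = 19.49%.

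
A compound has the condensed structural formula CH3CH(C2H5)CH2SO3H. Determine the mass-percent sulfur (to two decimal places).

Atom tally by fragment:
  CH3 → C:1 H:3
  CH(C2H5) → C:3 H:6
  CH2SO3H → C:1 H:3 S:1 O:3
Element totals:
  C: 5
  H: 12
  O: 3
  S: 1
Molecular formula: C5H12O3S.
Molar mass = 152.208 g/mol.
Mass from S: 1 × 32.06 = 32.060 g/mol.
%S = 32.060 / 152.208 × 100 = 21.06%.

21.06%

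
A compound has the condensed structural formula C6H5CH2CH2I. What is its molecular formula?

Atom tally by fragment:
  C6H5CH2 → C:7 H:7
  CH2I → C:1 H:2 I:1
Element totals:
  C: 8
  H: 9
  I: 1

C8H9I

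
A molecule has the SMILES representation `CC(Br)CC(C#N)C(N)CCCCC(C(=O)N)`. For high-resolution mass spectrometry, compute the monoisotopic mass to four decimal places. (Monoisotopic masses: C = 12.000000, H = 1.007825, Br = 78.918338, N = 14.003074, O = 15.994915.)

303.0946

Atom tally by fragment:
  CH3 → C:1 H:3
  CH(Br) → C:1 H:1 Br:1
  CH2 → C:1 H:2
  CH(CN) → C:2 H:1 N:1
  CH(NH2) → C:1 H:3 N:1
  CH2 → C:1 H:2
  CH2 → C:1 H:2
  CH2 → C:1 H:2
  CH2 → C:1 H:2
  CH2CONH2 → C:2 H:4 O:1 N:1
Element totals:
  C: 12
  H: 22
  Br: 1
  N: 3
  O: 1
Molecular formula: C12H22BrN3O.
  M = 12(12.0) + 22(1.007825) + 78.918338 + 3(14.003074) + 15.994915
    = 144.000000 + 22.172150 + 78.918338 + 42.009222 + 15.994915 = 303.094625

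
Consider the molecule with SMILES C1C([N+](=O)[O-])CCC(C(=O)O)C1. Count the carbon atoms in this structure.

7

Atom tally by fragment:
  cyclohexane ring core → C:6 H:12
  (− 2 ring H displaced by substituents)
  + NO2 → N:1 O:2
  + COOH → C:1 H:1 O:2
Element totals:
  C: 7
  H: 11
  N: 1
  O: 4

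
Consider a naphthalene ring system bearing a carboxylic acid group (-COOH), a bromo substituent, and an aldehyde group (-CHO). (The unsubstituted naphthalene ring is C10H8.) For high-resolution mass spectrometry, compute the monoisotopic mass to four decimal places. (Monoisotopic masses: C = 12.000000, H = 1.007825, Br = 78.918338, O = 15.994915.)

277.9579

Atom tally by fragment:
  naphthalene ring system core → C:10 H:8
  (− 3 ring H displaced by substituents)
  + COOH → C:1 H:1 O:2
  + Br → Br:1
  + CHO → C:1 H:1 O:1
Element totals:
  C: 12
  H: 7
  Br: 1
  O: 3
Molecular formula: C12H7BrO3.
  M = 12(12.0) + 7(1.007825) + 78.918338 + 3(15.994915)
    = 144.000000 + 7.054775 + 78.918338 + 47.984745 = 277.957858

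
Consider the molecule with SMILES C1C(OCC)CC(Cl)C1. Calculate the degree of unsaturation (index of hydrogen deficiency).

Atom tally by fragment:
  cyclopentane ring core → C:5 H:10
  (− 2 ring H displaced by substituents)
  + OC2H5 → C:2 H:5 O:1
  + Cl → Cl:1
Element totals:
  C: 7
  H: 13
  Cl: 1
  O: 1
Molecular formula: C7H13ClO.
DoU = (2C + 2 + N − H − X) / 2 = (2·7 + 2 + 0 − 13 − 1) / 2 = 1.

1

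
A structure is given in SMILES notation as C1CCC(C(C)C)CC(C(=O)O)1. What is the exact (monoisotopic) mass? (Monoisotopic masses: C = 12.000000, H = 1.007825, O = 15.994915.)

170.1307

Atom tally by fragment:
  cyclohexane ring core → C:6 H:12
  (− 2 ring H displaced by substituents)
  + CH(CH3)2 → C:3 H:7
  + COOH → C:1 H:1 O:2
Element totals:
  C: 10
  H: 18
  O: 2
Molecular formula: C10H18O2.
  M = 10(12.0) + 18(1.007825) + 2(15.994915)
    = 120.000000 + 18.140850 + 31.989830 = 170.130680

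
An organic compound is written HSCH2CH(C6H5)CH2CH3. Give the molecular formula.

C10H14S

Element totals:
  C: 10
  H: 14
  S: 1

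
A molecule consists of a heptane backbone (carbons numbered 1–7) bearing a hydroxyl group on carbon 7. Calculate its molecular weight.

116.20 g/mol

Atom tally by fragment:
  CH3 → C:1 H:3
  CH2 → C:1 H:2
  CH2 → C:1 H:2
  CH2 → C:1 H:2
  CH2 → C:1 H:2
  CH2 → C:1 H:2
  CH2OH → C:1 H:3 O:1
Element totals:
  C: 7
  H: 16
  O: 1
Molecular formula: C7H16O.
  M = 7(12.011) + 16(1.008) + 15.999
    = 84.077 + 16.128 + 15.999 = 116.204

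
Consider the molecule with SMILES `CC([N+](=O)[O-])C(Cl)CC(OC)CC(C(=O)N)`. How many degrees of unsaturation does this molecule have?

2

Atom tally by fragment:
  CH3 → C:1 H:3
  CH(NO2) → C:1 H:1 N:1 O:2
  CH(Cl) → C:1 H:1 Cl:1
  CH2 → C:1 H:2
  CH(OCH3) → C:2 H:4 O:1
  CH2 → C:1 H:2
  CH2CONH2 → C:2 H:4 O:1 N:1
Element totals:
  C: 9
  H: 17
  Cl: 1
  N: 2
  O: 4
Molecular formula: C9H17ClN2O4.
DoU = (2C + 2 + N − H − X) / 2 = (2·9 + 2 + 2 − 17 − 1) / 2 = 2.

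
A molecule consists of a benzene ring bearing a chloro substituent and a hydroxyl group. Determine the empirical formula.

Atom tally by fragment:
  benzene ring core → C:6 H:6
  (− 2 ring H displaced by substituents)
  + Cl → Cl:1
  + OH → O:1 H:1
Element totals:
  C: 6
  H: 5
  Cl: 1
  O: 1
Molecular formula: C6H5ClO.
gcd of subscripts (6, 1, 5, 1) = 1, so the empirical formula equals the molecular formula.

C6H5ClO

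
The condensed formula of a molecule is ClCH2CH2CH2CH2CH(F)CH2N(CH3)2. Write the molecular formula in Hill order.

Element totals:
  C: 8
  H: 17
  Cl: 1
  F: 1
  N: 1

C8H17ClFN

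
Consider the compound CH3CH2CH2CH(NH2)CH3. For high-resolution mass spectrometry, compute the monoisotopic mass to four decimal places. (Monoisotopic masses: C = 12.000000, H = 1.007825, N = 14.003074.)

87.1048

Atom tally by fragment:
  CH3 → C:1 H:3
  CH2 → C:1 H:2
  CH2 → C:1 H:2
  CH(NH2) → C:1 H:3 N:1
  CH3 → C:1 H:3
Element totals:
  C: 5
  H: 13
  N: 1
Molecular formula: C5H13N.
  M = 5(12.0) + 13(1.007825) + 14.003074
    = 60.000000 + 13.101725 + 14.003074 = 87.104799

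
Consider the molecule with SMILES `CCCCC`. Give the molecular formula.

Atom tally by fragment:
  CH3 → C:1 H:3
  CH2 → C:1 H:2
  CH2 → C:1 H:2
  CH2 → C:1 H:2
  CH3 → C:1 H:3
Element totals:
  C: 5
  H: 12

C5H12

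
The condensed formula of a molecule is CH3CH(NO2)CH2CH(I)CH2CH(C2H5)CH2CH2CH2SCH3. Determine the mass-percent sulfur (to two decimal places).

8.59%

Element totals:
  C: 12
  H: 24
  I: 1
  N: 1
  O: 2
  S: 1
Molecular formula: C12H24INO2S.
Molar mass = 373.293 g/mol.
Mass from S: 1 × 32.06 = 32.060 g/mol.
%S = 32.060 / 373.293 × 100 = 8.59%.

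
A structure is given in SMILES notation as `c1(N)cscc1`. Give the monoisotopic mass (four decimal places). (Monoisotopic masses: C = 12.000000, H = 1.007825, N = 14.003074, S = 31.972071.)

Atom tally by fragment:
  thiophene ring core → C:4 H:4 S:1
  (− 1 ring H displaced by substituents)
  + NH2 → N:1 H:2
Element totals:
  C: 4
  H: 5
  N: 1
  S: 1
Molecular formula: C4H5NS.
  M = 4(12.0) + 5(1.007825) + 14.003074 + 31.972071
    = 48.000000 + 5.039125 + 14.003074 + 31.972071 = 99.014270

99.0143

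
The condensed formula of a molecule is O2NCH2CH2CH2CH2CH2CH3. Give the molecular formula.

Atom tally by fragment:
  O2NCH2 → C:1 H:2 N:1 O:2
  CH2 → C:1 H:2
  CH2 → C:1 H:2
  CH2 → C:1 H:2
  CH2 → C:1 H:2
  CH3 → C:1 H:3
Element totals:
  C: 6
  H: 13
  N: 1
  O: 2

C6H13NO2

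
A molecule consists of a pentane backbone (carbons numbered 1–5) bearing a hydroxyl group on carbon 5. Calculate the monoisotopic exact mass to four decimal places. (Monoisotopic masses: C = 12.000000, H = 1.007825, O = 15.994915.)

Atom tally by fragment:
  CH3 → C:1 H:3
  CH2 → C:1 H:2
  CH2 → C:1 H:2
  CH2 → C:1 H:2
  CH2OH → C:1 H:3 O:1
Element totals:
  C: 5
  H: 12
  O: 1
Molecular formula: C5H12O.
  M = 5(12.0) + 12(1.007825) + 15.994915
    = 60.000000 + 12.093900 + 15.994915 = 88.088815

88.0888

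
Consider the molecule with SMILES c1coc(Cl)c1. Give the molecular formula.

Atom tally by fragment:
  furan ring core → C:4 H:4 O:1
  (− 1 ring H displaced by substituents)
  + Cl → Cl:1
Element totals:
  C: 4
  H: 3
  Cl: 1
  O: 1

C4H3ClO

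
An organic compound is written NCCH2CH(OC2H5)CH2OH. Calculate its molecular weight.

129.16 g/mol

Atom tally by fragment:
  NCCH2 → C:2 H:2 N:1
  CH(OC2H5) → C:3 H:6 O:1
  CH2OH → C:1 H:3 O:1
Element totals:
  C: 6
  H: 11
  N: 1
  O: 2
Molecular formula: C6H11NO2.
  M = 6(12.011) + 11(1.008) + 14.007 + 2(15.999)
    = 72.066 + 11.088 + 14.007 + 31.998 = 129.159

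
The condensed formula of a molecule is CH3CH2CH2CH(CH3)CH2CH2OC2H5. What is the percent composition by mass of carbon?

74.93%

Element totals:
  C: 9
  H: 20
  O: 1
Molecular formula: C9H20O.
Molar mass = 144.258 g/mol.
Mass from C: 9 × 12.011 = 108.099 g/mol.
%C = 108.099 / 144.258 × 100 = 74.93%.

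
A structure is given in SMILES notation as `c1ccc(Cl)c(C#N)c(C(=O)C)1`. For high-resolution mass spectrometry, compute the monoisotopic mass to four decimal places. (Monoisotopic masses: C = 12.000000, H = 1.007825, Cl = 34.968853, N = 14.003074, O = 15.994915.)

Atom tally by fragment:
  benzene ring core → C:6 H:6
  (− 3 ring H displaced by substituents)
  + Cl → Cl:1
  + CN → C:1 N:1
  + COCH3 → C:2 H:3 O:1
Element totals:
  C: 9
  H: 6
  Cl: 1
  N: 1
  O: 1
Molecular formula: C9H6ClNO.
  M = 9(12.0) + 6(1.007825) + 34.968853 + 14.003074 + 15.994915
    = 108.000000 + 6.046950 + 34.968853 + 14.003074 + 15.994915 = 179.013792

179.0138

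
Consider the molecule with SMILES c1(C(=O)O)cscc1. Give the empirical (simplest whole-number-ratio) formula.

C5H4O2S

Atom tally by fragment:
  thiophene ring core → C:4 H:4 S:1
  (− 1 ring H displaced by substituents)
  + COOH → C:1 H:1 O:2
Element totals:
  C: 5
  H: 4
  O: 2
  S: 1
Molecular formula: C5H4O2S.
gcd of subscripts (5, 4, 2, 1) = 1, so the empirical formula equals the molecular formula.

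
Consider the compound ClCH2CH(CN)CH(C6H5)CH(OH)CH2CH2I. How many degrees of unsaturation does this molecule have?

6

Element totals:
  C: 13
  H: 15
  Cl: 1
  I: 1
  N: 1
  O: 1
Molecular formula: C13H15ClINO.
DoU = (2C + 2 + N − H − X) / 2 = (2·13 + 2 + 1 − 15 − 2) / 2 = 6.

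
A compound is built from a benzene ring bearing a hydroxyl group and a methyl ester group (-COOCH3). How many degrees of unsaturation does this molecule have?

5

Atom tally by fragment:
  benzene ring core → C:6 H:6
  (− 2 ring H displaced by substituents)
  + OH → O:1 H:1
  + COOCH3 → C:2 H:3 O:2
Element totals:
  C: 8
  H: 8
  O: 3
Molecular formula: C8H8O3.
DoU = (2C + 2 + N − H − X) / 2 = (2·8 + 2 + 0 − 8 − 0) / 2 = 5.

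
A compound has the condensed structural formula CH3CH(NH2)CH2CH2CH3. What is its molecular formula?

C5H13N

Atom tally by fragment:
  CH3 → C:1 H:3
  CH(NH2) → C:1 H:3 N:1
  CH2 → C:1 H:2
  CH2 → C:1 H:2
  CH3 → C:1 H:3
Element totals:
  C: 5
  H: 13
  N: 1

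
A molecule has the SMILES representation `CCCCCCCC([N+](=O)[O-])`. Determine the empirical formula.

Atom tally by fragment:
  CH3 → C:1 H:3
  CH2 → C:1 H:2
  CH2 → C:1 H:2
  CH2 → C:1 H:2
  CH2 → C:1 H:2
  CH2 → C:1 H:2
  CH2 → C:1 H:2
  CH2NO2 → C:1 H:2 N:1 O:2
Element totals:
  C: 8
  H: 17
  N: 1
  O: 2
Molecular formula: C8H17NO2.
gcd of subscripts (8, 17, 1, 2) = 1, so the empirical formula equals the molecular formula.

C8H17NO2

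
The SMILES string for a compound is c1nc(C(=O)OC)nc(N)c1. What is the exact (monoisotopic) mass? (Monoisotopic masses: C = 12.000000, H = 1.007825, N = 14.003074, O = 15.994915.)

Atom tally by fragment:
  pyrimidine ring core → C:4 H:4 N:2
  (− 2 ring H displaced by substituents)
  + COOCH3 → C:2 H:3 O:2
  + NH2 → N:1 H:2
Element totals:
  C: 6
  H: 7
  N: 3
  O: 2
Molecular formula: C6H7N3O2.
  M = 6(12.0) + 7(1.007825) + 3(14.003074) + 2(15.994915)
    = 72.000000 + 7.054775 + 42.009222 + 31.989830 = 153.053827

153.0538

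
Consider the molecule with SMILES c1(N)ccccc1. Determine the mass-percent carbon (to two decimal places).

Atom tally by fragment:
  benzene ring core → C:6 H:6
  (− 1 ring H displaced by substituents)
  + NH2 → N:1 H:2
Element totals:
  C: 6
  H: 7
  N: 1
Molecular formula: C6H7N.
Molar mass = 93.129 g/mol.
Mass from C: 6 × 12.011 = 72.066 g/mol.
%C = 72.066 / 93.129 × 100 = 77.38%.

77.38%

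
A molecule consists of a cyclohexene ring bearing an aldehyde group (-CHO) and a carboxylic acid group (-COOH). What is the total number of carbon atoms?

8

Atom tally by fragment:
  cyclohexene ring core → C:6 H:10
  (− 2 ring H displaced by substituents)
  + CHO → C:1 H:1 O:1
  + COOH → C:1 H:1 O:2
Element totals:
  C: 8
  H: 10
  O: 3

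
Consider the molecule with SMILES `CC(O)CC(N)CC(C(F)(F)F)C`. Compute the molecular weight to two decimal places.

Atom tally by fragment:
  CH3 → C:1 H:3
  CH(OH) → C:1 H:2 O:1
  CH2 → C:1 H:2
  CH(NH2) → C:1 H:3 N:1
  CH2 → C:1 H:2
  CH(CF3) → C:2 H:1 F:3
  CH3 → C:1 H:3
Element totals:
  C: 8
  H: 16
  F: 3
  N: 1
  O: 1
Molecular formula: C8H16F3NO.
  M = 8(12.011) + 16(1.008) + 3(18.998) + 14.007 + 15.999
    = 96.088 + 16.128 + 56.994 + 14.007 + 15.999 = 199.216

199.22 g/mol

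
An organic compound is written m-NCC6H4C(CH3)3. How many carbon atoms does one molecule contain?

Element totals:
  C: 11
  H: 13
  N: 1

11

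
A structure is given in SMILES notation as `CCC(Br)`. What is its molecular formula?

C3H7Br

Atom tally by fragment:
  CH3 → C:1 H:3
  CH2 → C:1 H:2
  CH2Br → C:1 H:2 Br:1
Element totals:
  C: 3
  H: 7
  Br: 1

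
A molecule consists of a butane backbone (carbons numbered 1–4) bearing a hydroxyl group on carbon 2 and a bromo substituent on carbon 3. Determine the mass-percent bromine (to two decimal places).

52.22%

Atom tally by fragment:
  CH3 → C:1 H:3
  CH(OH) → C:1 H:2 O:1
  CH(Br) → C:1 H:1 Br:1
  CH3 → C:1 H:3
Element totals:
  C: 4
  H: 9
  Br: 1
  O: 1
Molecular formula: C4H9BrO.
Molar mass = 153.019 g/mol.
Mass from Br: 1 × 79.904 = 79.904 g/mol.
%Br = 79.904 / 153.019 × 100 = 52.22%.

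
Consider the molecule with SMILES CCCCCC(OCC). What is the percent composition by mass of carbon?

73.78%

Atom tally by fragment:
  CH3 → C:1 H:3
  CH2 → C:1 H:2
  CH2 → C:1 H:2
  CH2 → C:1 H:2
  CH2 → C:1 H:2
  CH2OC2H5 → C:3 H:7 O:1
Element totals:
  C: 8
  H: 18
  O: 1
Molecular formula: C8H18O.
Molar mass = 130.231 g/mol.
Mass from C: 8 × 12.011 = 96.088 g/mol.
%C = 96.088 / 130.231 × 100 = 73.78%.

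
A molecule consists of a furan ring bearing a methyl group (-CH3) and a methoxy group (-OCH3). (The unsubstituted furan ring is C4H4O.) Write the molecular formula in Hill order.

C6H8O2

Atom tally by fragment:
  furan ring core → C:4 H:4 O:1
  (− 2 ring H displaced by substituents)
  + CH3 → C:1 H:3
  + OCH3 → C:1 H:3 O:1
Element totals:
  C: 6
  H: 8
  O: 2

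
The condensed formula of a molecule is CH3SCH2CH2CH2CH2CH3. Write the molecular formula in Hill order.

Element totals:
  C: 6
  H: 14
  S: 1

C6H14S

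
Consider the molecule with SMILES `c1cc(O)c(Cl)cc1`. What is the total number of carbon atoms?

6

Atom tally by fragment:
  benzene ring core → C:6 H:6
  (− 2 ring H displaced by substituents)
  + OH → O:1 H:1
  + Cl → Cl:1
Element totals:
  C: 6
  H: 5
  Cl: 1
  O: 1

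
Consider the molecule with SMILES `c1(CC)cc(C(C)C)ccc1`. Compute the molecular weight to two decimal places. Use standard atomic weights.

Atom tally by fragment:
  benzene ring core → C:6 H:6
  (− 2 ring H displaced by substituents)
  + C2H5 → C:2 H:5
  + CH(CH3)2 → C:3 H:7
Element totals:
  C: 11
  H: 16
Molecular formula: C11H16.
  M = 11(12.011) + 16(1.008)
    = 132.121 + 16.128 = 148.249

148.25 g/mol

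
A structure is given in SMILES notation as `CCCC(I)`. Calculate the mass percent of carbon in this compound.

26.11%

Atom tally by fragment:
  CH3 → C:1 H:3
  CH2 → C:1 H:2
  CH2 → C:1 H:2
  CH2I → C:1 H:2 I:1
Element totals:
  C: 4
  H: 9
  I: 1
Molecular formula: C4H9I.
Molar mass = 184.020 g/mol.
Mass from C: 4 × 12.011 = 48.044 g/mol.
%C = 48.044 / 184.020 × 100 = 26.11%.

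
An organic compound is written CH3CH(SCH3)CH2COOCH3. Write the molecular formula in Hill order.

C6H12O2S

Atom tally by fragment:
  CH3 → C:1 H:3
  CH(SCH3) → C:2 H:4 S:1
  CH2COOCH3 → C:3 H:5 O:2
Element totals:
  C: 6
  H: 12
  O: 2
  S: 1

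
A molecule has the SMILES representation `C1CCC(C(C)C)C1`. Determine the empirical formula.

CH2

Atom tally by fragment:
  cyclopentane ring core → C:5 H:10
  (− 1 ring H displaced by substituents)
  + CH(CH3)2 → C:3 H:7
Element totals:
  C: 8
  H: 16
Molecular formula: C8H16.
gcd of subscripts = 8; dividing each by 8:
  C: 8/8 = 1
  H: 16/8 = 2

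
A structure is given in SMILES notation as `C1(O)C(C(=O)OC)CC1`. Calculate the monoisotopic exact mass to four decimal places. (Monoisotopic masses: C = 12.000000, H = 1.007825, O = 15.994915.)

Atom tally by fragment:
  cyclobutane ring core → C:4 H:8
  (− 2 ring H displaced by substituents)
  + OH → O:1 H:1
  + COOCH3 → C:2 H:3 O:2
Element totals:
  C: 6
  H: 10
  O: 3
Molecular formula: C6H10O3.
  M = 6(12.0) + 10(1.007825) + 3(15.994915)
    = 72.000000 + 10.078250 + 47.984745 = 130.062995

130.0630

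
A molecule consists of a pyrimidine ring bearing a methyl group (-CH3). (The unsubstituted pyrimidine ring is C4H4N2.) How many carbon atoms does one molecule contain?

5

Atom tally by fragment:
  pyrimidine ring core → C:4 H:4 N:2
  (− 1 ring H displaced by substituents)
  + CH3 → C:1 H:3
Element totals:
  C: 5
  H: 6
  N: 2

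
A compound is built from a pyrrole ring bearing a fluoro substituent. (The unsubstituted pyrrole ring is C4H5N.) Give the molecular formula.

C4H4FN

Atom tally by fragment:
  pyrrole ring core → C:4 H:5 N:1
  (− 1 ring H displaced by substituents)
  + F → F:1
Element totals:
  C: 4
  H: 4
  F: 1
  N: 1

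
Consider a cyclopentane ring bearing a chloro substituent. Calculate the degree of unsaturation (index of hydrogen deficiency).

Atom tally by fragment:
  cyclopentane ring core → C:5 H:10
  (− 1 ring H displaced by substituents)
  + Cl → Cl:1
Element totals:
  C: 5
  H: 9
  Cl: 1
Molecular formula: C5H9Cl.
DoU = (2C + 2 + N − H − X) / 2 = (2·5 + 2 + 0 − 9 − 1) / 2 = 1.

1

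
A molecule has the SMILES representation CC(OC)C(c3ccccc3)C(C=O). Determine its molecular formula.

C12H16O2

Atom tally by fragment:
  CH3 → C:1 H:3
  CH(OCH3) → C:2 H:4 O:1
  CH(C6H5) → C:7 H:6
  CH2CHO → C:2 H:3 O:1
Element totals:
  C: 12
  H: 16
  O: 2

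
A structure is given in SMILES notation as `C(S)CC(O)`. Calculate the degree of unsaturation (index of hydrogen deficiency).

0

Atom tally by fragment:
  HSCH2 → C:1 H:3 S:1
  CH2 → C:1 H:2
  CH2OH → C:1 H:3 O:1
Element totals:
  C: 3
  H: 8
  O: 1
  S: 1
Molecular formula: C3H8OS.
DoU = (2C + 2 + N − H − X) / 2 = (2·3 + 2 + 0 − 8 − 0) / 2 = 0.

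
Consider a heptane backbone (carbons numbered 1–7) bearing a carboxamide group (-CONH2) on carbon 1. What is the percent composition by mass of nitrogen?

Atom tally by fragment:
  H2NOCCH2 → C:2 H:4 O:1 N:1
  CH2 → C:1 H:2
  CH2 → C:1 H:2
  CH2 → C:1 H:2
  CH2 → C:1 H:2
  CH2 → C:1 H:2
  CH3 → C:1 H:3
Element totals:
  C: 8
  H: 17
  N: 1
  O: 1
Molecular formula: C8H17NO.
Molar mass = 143.230 g/mol.
Mass from N: 1 × 14.007 = 14.007 g/mol.
%N = 14.007 / 143.230 × 100 = 9.78%.

9.78%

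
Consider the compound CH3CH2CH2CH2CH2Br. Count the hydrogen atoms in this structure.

11

Atom tally by fragment:
  CH3 → C:1 H:3
  CH2 → C:1 H:2
  CH2 → C:1 H:2
  CH2 → C:1 H:2
  CH2Br → C:1 H:2 Br:1
Element totals:
  C: 5
  H: 11
  Br: 1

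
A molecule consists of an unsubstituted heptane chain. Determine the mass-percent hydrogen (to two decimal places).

16.10%

Atom tally by fragment:
  CH3 → C:1 H:3
  CH2 → C:1 H:2
  CH2 → C:1 H:2
  CH2 → C:1 H:2
  CH2 → C:1 H:2
  CH2 → C:1 H:2
  CH3 → C:1 H:3
Element totals:
  C: 7
  H: 16
Molecular formula: C7H16.
Molar mass = 100.205 g/mol.
Mass from H: 16 × 1.008 = 16.128 g/mol.
%H = 16.128 / 100.205 × 100 = 16.10%.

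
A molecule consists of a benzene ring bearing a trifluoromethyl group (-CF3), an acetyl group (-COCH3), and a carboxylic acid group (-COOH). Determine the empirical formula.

C10H7F3O3

Atom tally by fragment:
  benzene ring core → C:6 H:6
  (− 3 ring H displaced by substituents)
  + CF3 → C:1 F:3
  + COCH3 → C:2 H:3 O:1
  + COOH → C:1 H:1 O:2
Element totals:
  C: 10
  H: 7
  F: 3
  O: 3
Molecular formula: C10H7F3O3.
gcd of subscripts (10, 3, 7, 3) = 1, so the empirical formula equals the molecular formula.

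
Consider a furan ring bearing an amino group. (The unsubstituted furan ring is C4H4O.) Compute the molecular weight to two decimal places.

Atom tally by fragment:
  furan ring core → C:4 H:4 O:1
  (− 1 ring H displaced by substituents)
  + NH2 → N:1 H:2
Element totals:
  C: 4
  H: 5
  N: 1
  O: 1
Molecular formula: C4H5NO.
  M = 4(12.011) + 5(1.008) + 14.007 + 15.999
    = 48.044 + 5.040 + 14.007 + 15.999 = 83.090

83.09 g/mol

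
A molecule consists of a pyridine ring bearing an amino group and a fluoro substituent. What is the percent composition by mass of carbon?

53.57%

Atom tally by fragment:
  pyridine ring core → C:5 H:5 N:1
  (− 2 ring H displaced by substituents)
  + NH2 → N:1 H:2
  + F → F:1
Element totals:
  C: 5
  H: 5
  F: 1
  N: 2
Molecular formula: C5H5FN2.
Molar mass = 112.107 g/mol.
Mass from C: 5 × 12.011 = 60.055 g/mol.
%C = 60.055 / 112.107 × 100 = 53.57%.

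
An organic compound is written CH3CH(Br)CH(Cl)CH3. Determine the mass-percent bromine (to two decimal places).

Atom tally by fragment:
  CH3 → C:1 H:3
  CH(Br) → C:1 H:1 Br:1
  CH(Cl) → C:1 H:1 Cl:1
  CH3 → C:1 H:3
Element totals:
  C: 4
  H: 8
  Br: 1
  Cl: 1
Molecular formula: C4H8BrCl.
Molar mass = 171.462 g/mol.
Mass from Br: 1 × 79.904 = 79.904 g/mol.
%Br = 79.904 / 171.462 × 100 = 46.60%.

46.60%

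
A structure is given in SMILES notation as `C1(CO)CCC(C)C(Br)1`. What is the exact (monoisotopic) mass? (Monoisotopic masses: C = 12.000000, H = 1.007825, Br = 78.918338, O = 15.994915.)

Atom tally by fragment:
  cyclopentane ring core → C:5 H:10
  (− 3 ring H displaced by substituents)
  + CH2OH → C:1 H:3 O:1
  + CH3 → C:1 H:3
  + Br → Br:1
Element totals:
  C: 7
  H: 13
  Br: 1
  O: 1
Molecular formula: C7H13BrO.
  M = 7(12.0) + 13(1.007825) + 78.918338 + 15.994915
    = 84.000000 + 13.101725 + 78.918338 + 15.994915 = 192.014978

192.0150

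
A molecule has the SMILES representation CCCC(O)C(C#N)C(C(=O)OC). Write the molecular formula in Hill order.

C9H15NO3

Atom tally by fragment:
  CH3 → C:1 H:3
  CH2 → C:1 H:2
  CH2 → C:1 H:2
  CH(OH) → C:1 H:2 O:1
  CH(CN) → C:2 H:1 N:1
  CH2COOCH3 → C:3 H:5 O:2
Element totals:
  C: 9
  H: 15
  N: 1
  O: 3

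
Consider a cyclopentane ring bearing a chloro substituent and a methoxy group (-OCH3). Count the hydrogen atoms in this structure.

11

Atom tally by fragment:
  cyclopentane ring core → C:5 H:10
  (− 2 ring H displaced by substituents)
  + Cl → Cl:1
  + OCH3 → C:1 H:3 O:1
Element totals:
  C: 6
  H: 11
  Cl: 1
  O: 1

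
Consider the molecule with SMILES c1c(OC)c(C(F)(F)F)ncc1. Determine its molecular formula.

Atom tally by fragment:
  pyridine ring core → C:5 H:5 N:1
  (− 2 ring H displaced by substituents)
  + OCH3 → C:1 H:3 O:1
  + CF3 → C:1 F:3
Element totals:
  C: 7
  H: 6
  F: 3
  N: 1
  O: 1

C7H6F3NO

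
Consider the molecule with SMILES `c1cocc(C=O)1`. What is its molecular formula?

Atom tally by fragment:
  furan ring core → C:4 H:4 O:1
  (− 1 ring H displaced by substituents)
  + CHO → C:1 H:1 O:1
Element totals:
  C: 5
  H: 4
  O: 2

C5H4O2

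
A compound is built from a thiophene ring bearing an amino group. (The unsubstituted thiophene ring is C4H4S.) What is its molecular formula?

Atom tally by fragment:
  thiophene ring core → C:4 H:4 S:1
  (− 1 ring H displaced by substituents)
  + NH2 → N:1 H:2
Element totals:
  C: 4
  H: 5
  N: 1
  S: 1

C4H5NS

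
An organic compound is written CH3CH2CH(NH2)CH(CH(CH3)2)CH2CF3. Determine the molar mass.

197.24 g/mol

Atom tally by fragment:
  CH3 → C:1 H:3
  CH2 → C:1 H:2
  CH(NH2) → C:1 H:3 N:1
  CH(CH(CH3)2) → C:4 H:8
  CH2CF3 → C:2 H:2 F:3
Element totals:
  C: 9
  H: 18
  F: 3
  N: 1
Molecular formula: C9H18F3N.
  M = 9(12.011) + 18(1.008) + 3(18.998) + 14.007
    = 108.099 + 18.144 + 56.994 + 14.007 = 197.244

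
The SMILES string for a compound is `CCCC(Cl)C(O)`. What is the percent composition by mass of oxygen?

Atom tally by fragment:
  CH3 → C:1 H:3
  CH2 → C:1 H:2
  CH2 → C:1 H:2
  CH(Cl) → C:1 H:1 Cl:1
  CH2OH → C:1 H:3 O:1
Element totals:
  C: 5
  H: 11
  Cl: 1
  O: 1
Molecular formula: C5H11ClO.
Molar mass = 122.592 g/mol.
Mass from O: 1 × 15.999 = 15.999 g/mol.
%O = 15.999 / 122.592 × 100 = 13.05%.

13.05%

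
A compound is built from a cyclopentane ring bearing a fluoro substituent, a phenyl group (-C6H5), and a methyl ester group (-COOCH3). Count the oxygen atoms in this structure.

Atom tally by fragment:
  cyclopentane ring core → C:5 H:10
  (− 3 ring H displaced by substituents)
  + F → F:1
  + C6H5 → C:6 H:5
  + COOCH3 → C:2 H:3 O:2
Element totals:
  C: 13
  H: 15
  F: 1
  O: 2

2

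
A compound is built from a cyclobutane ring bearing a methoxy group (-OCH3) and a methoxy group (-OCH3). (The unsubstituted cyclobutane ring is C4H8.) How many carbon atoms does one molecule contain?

Atom tally by fragment:
  cyclobutane ring core → C:4 H:8
  (− 2 ring H displaced by substituents)
  + OCH3 → C:1 H:3 O:1
  + OCH3 → C:1 H:3 O:1
Element totals:
  C: 6
  H: 12
  O: 2

6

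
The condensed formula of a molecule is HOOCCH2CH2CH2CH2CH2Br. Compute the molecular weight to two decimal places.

Element totals:
  C: 6
  H: 11
  Br: 1
  O: 2
Molecular formula: C6H11BrO2.
  M = 6(12.011) + 11(1.008) + 79.904 + 2(15.999)
    = 72.066 + 11.088 + 79.904 + 31.998 = 195.056

195.06 g/mol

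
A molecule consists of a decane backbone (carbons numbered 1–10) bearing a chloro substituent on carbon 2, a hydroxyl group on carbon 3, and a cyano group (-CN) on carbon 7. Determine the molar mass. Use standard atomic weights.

217.74 g/mol

Atom tally by fragment:
  CH3 → C:1 H:3
  CH(Cl) → C:1 H:1 Cl:1
  CH(OH) → C:1 H:2 O:1
  CH2 → C:1 H:2
  CH2 → C:1 H:2
  CH2 → C:1 H:2
  CH(CN) → C:2 H:1 N:1
  CH2 → C:1 H:2
  CH2 → C:1 H:2
  CH3 → C:1 H:3
Element totals:
  C: 11
  H: 20
  Cl: 1
  N: 1
  O: 1
Molecular formula: C11H20ClNO.
  M = 11(12.011) + 20(1.008) + 35.45 + 14.007 + 15.999
    = 132.121 + 20.160 + 35.450 + 14.007 + 15.999 = 217.737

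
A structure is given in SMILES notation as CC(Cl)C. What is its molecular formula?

C3H7Cl

Atom tally by fragment:
  CH3 → C:1 H:3
  CH(Cl) → C:1 H:1 Cl:1
  CH3 → C:1 H:3
Element totals:
  C: 3
  H: 7
  Cl: 1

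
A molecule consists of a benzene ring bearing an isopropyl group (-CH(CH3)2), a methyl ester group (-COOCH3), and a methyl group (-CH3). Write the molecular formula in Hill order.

Atom tally by fragment:
  benzene ring core → C:6 H:6
  (− 3 ring H displaced by substituents)
  + CH(CH3)2 → C:3 H:7
  + COOCH3 → C:2 H:3 O:2
  + CH3 → C:1 H:3
Element totals:
  C: 12
  H: 16
  O: 2

C12H16O2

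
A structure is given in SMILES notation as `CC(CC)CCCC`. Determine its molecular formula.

C8H18

Atom tally by fragment:
  CH3 → C:1 H:3
  CH(C2H5) → C:3 H:6
  CH2 → C:1 H:2
  CH2 → C:1 H:2
  CH2 → C:1 H:2
  CH3 → C:1 H:3
Element totals:
  C: 8
  H: 18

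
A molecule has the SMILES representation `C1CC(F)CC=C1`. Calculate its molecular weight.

100.14 g/mol

Atom tally by fragment:
  cyclohexene ring core → C:6 H:10
  (− 1 ring H displaced by substituents)
  + F → F:1
Element totals:
  C: 6
  H: 9
  F: 1
Molecular formula: C6H9F.
  M = 6(12.011) + 9(1.008) + 18.998
    = 72.066 + 9.072 + 18.998 = 100.136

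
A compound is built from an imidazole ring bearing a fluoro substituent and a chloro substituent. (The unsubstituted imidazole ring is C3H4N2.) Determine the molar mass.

Atom tally by fragment:
  imidazole ring core → C:3 H:4 N:2
  (− 2 ring H displaced by substituents)
  + F → F:1
  + Cl → Cl:1
Element totals:
  C: 3
  H: 2
  Cl: 1
  F: 1
  N: 2
Molecular formula: C3H2ClFN2.
  M = 3(12.011) + 2(1.008) + 35.45 + 18.998 + 2(14.007)
    = 36.033 + 2.016 + 35.450 + 18.998 + 28.014 = 120.511

120.51 g/mol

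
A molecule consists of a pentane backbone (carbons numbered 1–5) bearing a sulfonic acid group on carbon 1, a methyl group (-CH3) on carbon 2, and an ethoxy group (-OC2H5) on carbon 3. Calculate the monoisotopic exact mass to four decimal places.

210.0926

Atom tally by fragment:
  HO3SCH2 → C:1 H:3 S:1 O:3
  CH(CH3) → C:2 H:4
  CH(OC2H5) → C:3 H:6 O:1
  CH2 → C:1 H:2
  CH3 → C:1 H:3
Element totals:
  C: 8
  H: 18
  O: 4
  S: 1
Molecular formula: C8H18O4S.
  M = 8(12.0) + 18(1.007825) + 4(15.994915) + 31.972071
    = 96.000000 + 18.140850 + 63.979660 + 31.972071 = 210.092581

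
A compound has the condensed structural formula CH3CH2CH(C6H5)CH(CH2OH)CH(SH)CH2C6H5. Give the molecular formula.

Element totals:
  C: 19
  H: 24
  O: 1
  S: 1

C19H24OS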